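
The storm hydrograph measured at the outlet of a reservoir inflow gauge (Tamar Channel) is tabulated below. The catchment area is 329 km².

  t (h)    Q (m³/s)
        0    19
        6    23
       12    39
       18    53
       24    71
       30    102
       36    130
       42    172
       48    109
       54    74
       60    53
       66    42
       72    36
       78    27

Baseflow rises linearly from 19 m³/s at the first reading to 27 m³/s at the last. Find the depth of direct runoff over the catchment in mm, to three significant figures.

d ≈ 41.2 mm

Direct runoff: 0.00, 3.38, 18.77, 32.15, 49.54, 79.92, 107.31, 148.69, 85.08, 49.46, 27.85, 16.23, 9.62, 0.00 m³/s; ΣQ_DR = 628.0 m³/s.
V = ΣQ_DR · Δt = 628.0 × 21600 s = 1.356 × 10^7 m³.
Over A = 329 km², depth = V / A = 41.2 mm.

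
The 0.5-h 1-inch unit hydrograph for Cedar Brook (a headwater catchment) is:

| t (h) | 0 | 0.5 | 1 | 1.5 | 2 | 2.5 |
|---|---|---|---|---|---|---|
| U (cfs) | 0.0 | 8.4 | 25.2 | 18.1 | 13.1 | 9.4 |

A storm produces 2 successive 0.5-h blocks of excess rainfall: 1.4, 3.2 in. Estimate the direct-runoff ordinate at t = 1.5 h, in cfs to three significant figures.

By discrete convolution, Q_j = Σ (P_i / 1 in) · U_{j−i}.
At t = 1.5 h (j=3): Q = (1.4/1)·18.1 + (3.2/1)·25.2 = 106 cfs.

Q ≈ 106 cfs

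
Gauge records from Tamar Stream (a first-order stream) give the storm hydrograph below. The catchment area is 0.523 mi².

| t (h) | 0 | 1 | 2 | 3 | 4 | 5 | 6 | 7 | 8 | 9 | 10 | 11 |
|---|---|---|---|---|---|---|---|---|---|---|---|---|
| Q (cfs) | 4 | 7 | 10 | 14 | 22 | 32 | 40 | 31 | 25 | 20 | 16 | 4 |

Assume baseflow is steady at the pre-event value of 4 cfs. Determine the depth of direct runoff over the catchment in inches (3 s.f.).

d ≈ 0.524 in

Direct runoff: 0.0, 3.0, 6.0, 10.0, 18.0, 28.0, 36.0, 27.0, 21.0, 16.0, 12.0, 0.0 cfs; ΣQ_DR = 177.0 cfs.
V = ΣQ_DR · Δt = 177.0 × 3600 s = 6.372 × 10^5 ft³.
Over A = 0.523 mi², depth = V / A = 0.524 in.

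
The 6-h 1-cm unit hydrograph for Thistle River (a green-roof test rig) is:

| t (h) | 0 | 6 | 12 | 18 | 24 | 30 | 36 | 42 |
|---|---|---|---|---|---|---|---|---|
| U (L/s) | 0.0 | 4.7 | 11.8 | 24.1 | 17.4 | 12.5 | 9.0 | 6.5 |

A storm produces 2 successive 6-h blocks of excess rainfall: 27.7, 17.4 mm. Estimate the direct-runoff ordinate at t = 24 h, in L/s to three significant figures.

Q ≈ 90.1 L/s

By discrete convolution, Q_j = Σ (P_i / 10 mm) · U_{j−i}.
At t = 24 h (j=4): Q = (27.7/10)·17.4 + (17.4/10)·24.1 = 90.1 L/s.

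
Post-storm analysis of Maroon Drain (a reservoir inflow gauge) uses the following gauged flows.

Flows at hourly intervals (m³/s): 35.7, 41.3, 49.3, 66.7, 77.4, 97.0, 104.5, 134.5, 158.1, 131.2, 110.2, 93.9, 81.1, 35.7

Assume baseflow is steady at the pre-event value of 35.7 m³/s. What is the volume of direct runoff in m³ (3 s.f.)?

Direct-runoff ordinates (Q − Q_b): 0.0, 5.6, 13.6, 31.0, 41.7, 61.3, 68.8, 98.8, 122.4, 95.5, 74.5, 58.2, 45.4, 0.0 m³/s.
ΣQ_DR = 716.8 m³/s.
With Δt = 1 h = 3600 s, V = ΣQ_DR · Δt = 716.8 × 3600 = 2.58 × 10^6 m³.

V ≈ 2.58 × 10^6 m³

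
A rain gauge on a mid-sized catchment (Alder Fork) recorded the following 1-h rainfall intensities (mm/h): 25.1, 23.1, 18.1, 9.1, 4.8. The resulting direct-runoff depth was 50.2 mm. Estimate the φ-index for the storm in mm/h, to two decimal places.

φ ≈ 6.30 mm/h

Only the 4 blocks with intensity above φ contribute runoff: 25.1, 23.1, 18.1, 9.1 mm/h.
Σ(I−φ)·Δt = d  ⇒  (25.1+23.1+18.1+9.1 − 4φ)·1 = 50.2
φ = (75.40 − 50.2/1) / 4 = 6.30 mm/h.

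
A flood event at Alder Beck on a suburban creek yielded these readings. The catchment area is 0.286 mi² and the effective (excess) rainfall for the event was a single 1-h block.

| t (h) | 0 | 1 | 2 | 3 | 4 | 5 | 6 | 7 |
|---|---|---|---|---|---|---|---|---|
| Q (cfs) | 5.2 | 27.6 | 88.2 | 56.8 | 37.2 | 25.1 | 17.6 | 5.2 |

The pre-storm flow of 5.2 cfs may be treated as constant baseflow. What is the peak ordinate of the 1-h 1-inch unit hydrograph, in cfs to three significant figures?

Direct runoff: 0.0, 22.4, 83.0, 51.6, 32.0, 19.9, 12.4, 0.0 cfs; ΣQ_DR = 221.3 cfs, peak = 83.0 cfs.
Runoff depth d = ΣQ_DR·Δt / A = 221.3 × 3600 / (0.286 mi²) = 1.199 in.
The 1-inch UH is the DRH scaled by (1 in)/d, so U_p = 83.0 × 1/1.199 = 69.2 cfs.

U_p ≈ 69.2 cfs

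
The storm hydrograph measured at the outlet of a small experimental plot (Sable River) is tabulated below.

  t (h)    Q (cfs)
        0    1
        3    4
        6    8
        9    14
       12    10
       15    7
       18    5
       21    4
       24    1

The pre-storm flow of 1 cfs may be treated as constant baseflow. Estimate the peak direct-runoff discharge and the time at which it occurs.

Q_p = 13.0 cfs at t = 9 h

Subtracting baseflow gives direct-runoff ordinates: 0.0, 3.0, 7.0, 13.0, 9.0, 6.0, 4.0, 3.0, 0.0 cfs.
The maximum is 13.0 cfs, occurring at the reading for t = 9 h.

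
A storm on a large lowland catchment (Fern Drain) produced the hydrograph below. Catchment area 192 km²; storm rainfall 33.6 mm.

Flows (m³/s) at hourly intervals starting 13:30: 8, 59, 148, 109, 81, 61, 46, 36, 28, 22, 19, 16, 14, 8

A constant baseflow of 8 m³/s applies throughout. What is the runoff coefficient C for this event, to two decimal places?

C ≈ 0.30

ΣQ_DR = 543.0 m³/s; V = ΣQ_DR·Δt = 1.955 × 10^6 m³.
Runoff depth d = V / A = 10.18 mm.
C = d / P = 10.18 / 33.6 = 0.30.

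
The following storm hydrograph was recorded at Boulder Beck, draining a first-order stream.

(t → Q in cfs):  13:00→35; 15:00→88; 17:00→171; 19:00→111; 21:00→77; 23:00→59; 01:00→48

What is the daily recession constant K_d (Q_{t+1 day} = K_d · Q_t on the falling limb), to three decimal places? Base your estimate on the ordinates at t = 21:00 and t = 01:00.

K_d ≈ 0.059

Between t = 21:00 and t = 01:00 the flow falls from 77 to 48 cfs over 2×2 h = 4 h.
Per-interval ratio K = (48/77)^(1/2) = 0.7895; K_d = K^(24/2) = 0.059.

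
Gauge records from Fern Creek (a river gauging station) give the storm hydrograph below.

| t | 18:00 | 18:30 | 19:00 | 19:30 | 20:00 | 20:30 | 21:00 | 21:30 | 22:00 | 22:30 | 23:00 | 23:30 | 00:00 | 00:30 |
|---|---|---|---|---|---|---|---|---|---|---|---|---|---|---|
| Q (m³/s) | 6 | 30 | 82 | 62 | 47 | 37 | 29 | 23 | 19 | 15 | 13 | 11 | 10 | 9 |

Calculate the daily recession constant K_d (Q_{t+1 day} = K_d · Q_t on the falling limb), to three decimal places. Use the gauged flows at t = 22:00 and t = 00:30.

Between t = 22:00 and t = 00:30 the flow falls from 19 to 9 m³/s over 5×0.5 h = 2.5 h.
Per-interval ratio K = (9/19)^(1/5) = 0.8612; K_d = K^(24/0.5) = 0.001.

K_d ≈ 0.001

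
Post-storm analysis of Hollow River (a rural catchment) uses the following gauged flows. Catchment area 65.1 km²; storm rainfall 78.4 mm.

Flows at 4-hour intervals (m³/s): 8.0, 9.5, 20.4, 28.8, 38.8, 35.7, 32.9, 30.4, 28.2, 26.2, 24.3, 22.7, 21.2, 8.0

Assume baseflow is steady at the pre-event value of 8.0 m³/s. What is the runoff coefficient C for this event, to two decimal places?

ΣQ_DR = 223.1 m³/s; V = ΣQ_DR·Δt = 3.213 × 10^6 m³.
Runoff depth d = V / A = 49.35 mm.
C = d / P = 49.35 / 78.4 = 0.63.

C ≈ 0.63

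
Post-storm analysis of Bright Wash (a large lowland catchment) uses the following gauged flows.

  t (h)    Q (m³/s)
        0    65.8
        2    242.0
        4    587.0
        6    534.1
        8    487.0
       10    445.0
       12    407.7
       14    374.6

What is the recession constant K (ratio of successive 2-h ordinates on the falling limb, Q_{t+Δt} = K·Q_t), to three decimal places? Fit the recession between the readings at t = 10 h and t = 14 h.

Using the recession-limb readings at t = 10 h and t = 14 h: Q falls from 445.0 to 374.6 m³/s over 2 intervals.
K = (Q₂/Q₁)^(1/2) = (374.6/445.0)^(1/2) = 0.917.

K ≈ 0.917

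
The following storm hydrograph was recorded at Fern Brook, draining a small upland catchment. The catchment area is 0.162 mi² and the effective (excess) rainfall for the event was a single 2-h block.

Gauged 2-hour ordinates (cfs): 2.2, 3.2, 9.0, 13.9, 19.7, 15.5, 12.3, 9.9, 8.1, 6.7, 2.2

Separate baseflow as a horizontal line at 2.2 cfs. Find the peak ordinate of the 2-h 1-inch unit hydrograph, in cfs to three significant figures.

Direct runoff: 0.0, 1.0, 6.8, 11.7, 17.5, 13.3, 10.1, 7.7, 5.9, 4.5, 0.0 cfs; ΣQ_DR = 78.50 cfs, peak = 17.5 cfs.
Runoff depth d = ΣQ_DR·Δt / A = 78.50 × 7200 / (0.162 mi²) = 1.502 in.
The 1-inch UH is the DRH scaled by (1 in)/d, so U_p = 17.5 × 1/1.502 = 11.7 cfs.

U_p ≈ 11.7 cfs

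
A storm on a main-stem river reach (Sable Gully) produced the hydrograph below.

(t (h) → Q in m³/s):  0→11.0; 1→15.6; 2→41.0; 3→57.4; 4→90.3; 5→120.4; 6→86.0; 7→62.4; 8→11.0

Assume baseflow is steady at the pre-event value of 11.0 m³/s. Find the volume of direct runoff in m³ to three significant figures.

Direct-runoff ordinates (Q − Q_b): 0.0, 4.6, 30.0, 46.4, 79.3, 109.4, 75.0, 51.4, 0.0 m³/s.
ΣQ_DR = 396.1 m³/s.
With Δt = 1 h = 3600 s, V = ΣQ_DR · Δt = 396.1 × 3600 = 1.43 × 10^6 m³.

V ≈ 1.43 × 10^6 m³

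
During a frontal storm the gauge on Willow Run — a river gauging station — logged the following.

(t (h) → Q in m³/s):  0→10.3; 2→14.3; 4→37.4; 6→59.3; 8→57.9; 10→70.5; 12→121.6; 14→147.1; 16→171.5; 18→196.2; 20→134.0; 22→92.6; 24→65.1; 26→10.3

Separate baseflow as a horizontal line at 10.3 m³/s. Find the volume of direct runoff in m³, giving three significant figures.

V ≈ 7.52 × 10^6 m³

Direct-runoff ordinates (Q − Q_b): 0.0, 4.0, 27.1, 49.0, 47.6, 60.2, 111.3, 136.8, 161.2, 185.9, 123.7, 82.3, 54.8, 0.0 m³/s.
ΣQ_DR = 1044 m³/s.
With Δt = 2 h = 7200 s, V = ΣQ_DR · Δt = 1044 × 7200 = 7.52 × 10^6 m³.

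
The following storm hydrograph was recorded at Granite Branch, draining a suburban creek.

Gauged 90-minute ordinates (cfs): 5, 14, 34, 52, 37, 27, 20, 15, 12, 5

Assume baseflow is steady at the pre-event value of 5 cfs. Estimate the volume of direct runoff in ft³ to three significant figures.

Direct-runoff ordinates (Q − Q_b): 0.0, 9.0, 29.0, 47.0, 32.0, 22.0, 15.0, 10.0, 7.0, 0.0 cfs.
ΣQ_DR = 171.0 cfs.
With Δt = 1.5 h = 5400 s, V = ΣQ_DR · Δt = 171.0 × 5400 = 9.23 × 10^5 ft³.

V ≈ 9.23 × 10^5 ft³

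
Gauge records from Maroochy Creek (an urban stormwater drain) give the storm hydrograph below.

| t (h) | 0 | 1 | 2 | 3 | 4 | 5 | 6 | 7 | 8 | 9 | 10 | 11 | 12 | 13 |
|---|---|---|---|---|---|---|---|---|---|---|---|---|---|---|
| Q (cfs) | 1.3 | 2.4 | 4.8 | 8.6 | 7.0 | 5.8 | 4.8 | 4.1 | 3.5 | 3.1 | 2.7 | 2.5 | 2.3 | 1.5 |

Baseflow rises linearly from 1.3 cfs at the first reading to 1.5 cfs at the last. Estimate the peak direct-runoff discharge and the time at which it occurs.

Q_p = 7.25 cfs at t = 3 h

Subtracting baseflow gives direct-runoff ordinates: 0.00, 1.08, 3.47, 7.25, 5.64, 4.42, 3.41, 2.69, 2.08, 1.66, 1.25, 1.03, 0.82, 0.00 cfs.
The maximum is 7.25 cfs, occurring at the reading for t = 3 h.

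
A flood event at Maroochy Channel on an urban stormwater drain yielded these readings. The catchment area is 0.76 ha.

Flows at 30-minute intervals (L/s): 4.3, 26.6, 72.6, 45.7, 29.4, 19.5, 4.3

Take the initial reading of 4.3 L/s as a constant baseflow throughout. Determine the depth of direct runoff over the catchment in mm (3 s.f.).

d ≈ 40.8 mm

Direct runoff: 0.0, 22.3, 68.3, 41.4, 25.1, 15.2, 0.0 L/s; ΣQ_DR = 172.3 L/s.
V = ΣQ_DR · Δt = 172.3 × 1800 s = 3.101 × 10^5 L.
Over A = 0.76 ha, depth = V / A = 40.8 mm.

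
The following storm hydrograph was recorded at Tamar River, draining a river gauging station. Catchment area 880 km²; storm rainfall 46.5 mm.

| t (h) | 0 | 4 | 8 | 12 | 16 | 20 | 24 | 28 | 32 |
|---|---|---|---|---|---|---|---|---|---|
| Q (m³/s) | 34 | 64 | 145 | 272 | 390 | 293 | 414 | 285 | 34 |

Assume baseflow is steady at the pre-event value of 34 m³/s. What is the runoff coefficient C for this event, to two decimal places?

C ≈ 0.57

ΣQ_DR = 1625 m³/s; V = ΣQ_DR·Δt = 2.340 × 10^7 m³.
Runoff depth d = V / A = 26.59 mm.
C = d / P = 26.59 / 46.5 = 0.57.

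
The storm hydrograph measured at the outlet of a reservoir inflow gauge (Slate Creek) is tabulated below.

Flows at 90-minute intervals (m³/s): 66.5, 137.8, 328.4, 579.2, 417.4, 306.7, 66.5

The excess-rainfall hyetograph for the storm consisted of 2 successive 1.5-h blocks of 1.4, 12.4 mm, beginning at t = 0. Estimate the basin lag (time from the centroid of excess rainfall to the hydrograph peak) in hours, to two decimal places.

Centroid of excess rainfall: t_c = Σ P_i·t̄_i / ΣP_i = 2.0978 h (block centres at 0.75, 2.25 h).
Hydrograph peak occurs at t = 4.5 h, so basin lag t_L = 4.5 − 2.0978 = 2.40 h.

t_L ≈ 2.40 h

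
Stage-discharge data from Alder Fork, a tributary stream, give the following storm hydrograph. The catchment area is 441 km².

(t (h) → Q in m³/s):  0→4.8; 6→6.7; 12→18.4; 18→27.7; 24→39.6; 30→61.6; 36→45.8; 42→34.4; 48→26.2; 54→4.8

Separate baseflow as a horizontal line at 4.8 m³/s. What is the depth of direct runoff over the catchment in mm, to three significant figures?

d ≈ 10.9 mm

Direct runoff: 0.0, 1.9, 13.6, 22.9, 34.8, 56.8, 41.0, 29.6, 21.4, 0.0 m³/s; ΣQ_DR = 222.0 m³/s.
V = ΣQ_DR · Δt = 222.0 × 21600 s = 4.795 × 10^6 m³.
Over A = 441 km², depth = V / A = 10.9 mm.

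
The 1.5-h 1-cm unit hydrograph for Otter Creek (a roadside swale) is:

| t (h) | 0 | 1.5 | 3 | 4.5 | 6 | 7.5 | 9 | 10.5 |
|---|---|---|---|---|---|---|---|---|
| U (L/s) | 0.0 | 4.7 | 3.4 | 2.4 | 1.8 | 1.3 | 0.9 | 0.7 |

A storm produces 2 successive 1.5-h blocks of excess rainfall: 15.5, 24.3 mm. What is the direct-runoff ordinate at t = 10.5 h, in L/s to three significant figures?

By discrete convolution, Q_j = Σ (P_i / 10 mm) · U_{j−i}.
At t = 10.5 h (j=7): Q = (15.5/10)·0.7 + (24.3/10)·0.9 = 3.27 L/s.

Q ≈ 3.27 L/s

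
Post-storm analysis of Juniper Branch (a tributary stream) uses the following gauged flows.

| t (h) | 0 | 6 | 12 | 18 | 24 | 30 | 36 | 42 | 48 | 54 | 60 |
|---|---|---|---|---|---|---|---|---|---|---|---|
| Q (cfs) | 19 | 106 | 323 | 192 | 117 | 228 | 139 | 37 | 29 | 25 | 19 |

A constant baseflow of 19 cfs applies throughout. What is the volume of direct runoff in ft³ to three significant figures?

V ≈ 2.21 × 10^7 ft³

Direct-runoff ordinates (Q − Q_b): 0.0, 87.0, 304.0, 173.0, 98.0, 209.0, 120.0, 18.0, 10.0, 6.0, 0.0 cfs.
ΣQ_DR = 1025 cfs.
With Δt = 6 h = 21600 s, V = ΣQ_DR · Δt = 1025 × 21600 = 2.21 × 10^7 ft³.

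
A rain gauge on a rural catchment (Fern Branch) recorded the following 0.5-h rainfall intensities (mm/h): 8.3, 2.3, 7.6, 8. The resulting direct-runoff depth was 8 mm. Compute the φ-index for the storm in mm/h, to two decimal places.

φ ≈ 2.63 mm/h

Only the 3 blocks with intensity above φ contribute runoff: 8.3, 7.6, 8 mm/h.
Σ(I−φ)·Δt = d  ⇒  (8.3+7.6+8 − 3φ)·0.5 = 8
φ = (23.90 − 8/0.5) / 3 = 2.63 mm/h.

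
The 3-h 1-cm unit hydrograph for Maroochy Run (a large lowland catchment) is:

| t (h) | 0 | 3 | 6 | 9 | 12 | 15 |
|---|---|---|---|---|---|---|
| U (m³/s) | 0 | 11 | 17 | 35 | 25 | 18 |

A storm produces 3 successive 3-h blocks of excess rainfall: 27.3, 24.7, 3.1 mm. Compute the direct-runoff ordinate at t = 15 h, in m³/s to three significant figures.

Q ≈ 122 m³/s

By discrete convolution, Q_j = Σ (P_i / 10 mm) · U_{j−i}.
At t = 15 h (j=5): Q = (27.3/10)·18 + (24.7/10)·25 + (3.1/10)·35 = 122 m³/s.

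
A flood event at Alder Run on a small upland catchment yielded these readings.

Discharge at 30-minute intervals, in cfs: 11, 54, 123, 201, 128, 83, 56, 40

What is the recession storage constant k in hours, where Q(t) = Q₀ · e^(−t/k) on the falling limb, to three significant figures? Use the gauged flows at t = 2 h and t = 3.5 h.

On the falling limb, Q drops from 128 to 40 cfs between t = 2 h and t = 3.5 h (Δt = 1.5 h).
k = −Δt / ln(Q₂/Q₁) = −1.5 / ln(40/128) = 1.29 h.

k ≈ 1.29 h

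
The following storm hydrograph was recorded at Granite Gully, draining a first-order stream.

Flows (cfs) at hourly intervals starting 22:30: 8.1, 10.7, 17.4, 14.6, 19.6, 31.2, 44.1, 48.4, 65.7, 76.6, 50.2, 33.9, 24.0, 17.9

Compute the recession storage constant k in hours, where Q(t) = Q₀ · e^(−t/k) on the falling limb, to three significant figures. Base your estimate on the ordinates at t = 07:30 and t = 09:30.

On the falling limb, Q drops from 76.6 to 33.9 cfs between t = 07:30 and t = 09:30 (Δt = 2 h).
k = −Δt / ln(Q₂/Q₁) = −2 / ln(33.9/76.6) = 2.45 h.

k ≈ 2.45 h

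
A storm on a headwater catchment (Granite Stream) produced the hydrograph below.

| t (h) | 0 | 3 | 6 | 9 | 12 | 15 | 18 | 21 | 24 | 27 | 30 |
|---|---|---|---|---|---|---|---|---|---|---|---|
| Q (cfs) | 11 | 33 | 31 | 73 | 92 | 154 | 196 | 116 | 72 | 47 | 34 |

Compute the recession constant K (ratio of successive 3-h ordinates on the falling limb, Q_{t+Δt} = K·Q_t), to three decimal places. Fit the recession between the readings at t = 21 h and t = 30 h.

K ≈ 0.664

Using the recession-limb readings at t = 21 h and t = 30 h: Q falls from 116 to 34 cfs over 3 intervals.
K = (Q₂/Q₁)^(1/3) = (34/116)^(1/3) = 0.664.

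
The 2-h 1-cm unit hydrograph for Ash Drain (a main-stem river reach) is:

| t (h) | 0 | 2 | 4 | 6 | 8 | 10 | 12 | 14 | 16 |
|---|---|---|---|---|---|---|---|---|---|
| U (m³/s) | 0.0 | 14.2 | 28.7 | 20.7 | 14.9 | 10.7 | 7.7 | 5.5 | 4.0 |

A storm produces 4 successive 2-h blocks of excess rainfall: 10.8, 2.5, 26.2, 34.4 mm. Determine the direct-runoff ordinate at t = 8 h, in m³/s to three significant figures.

Q ≈ 145 m³/s

By discrete convolution, Q_j = Σ (P_i / 10 mm) · U_{j−i}.
At t = 8 h (j=4): Q = (10.8/10)·14.9 + (2.5/10)·20.7 + (26.2/10)·28.7 + (34.4/10)·14.2 = 145 m³/s.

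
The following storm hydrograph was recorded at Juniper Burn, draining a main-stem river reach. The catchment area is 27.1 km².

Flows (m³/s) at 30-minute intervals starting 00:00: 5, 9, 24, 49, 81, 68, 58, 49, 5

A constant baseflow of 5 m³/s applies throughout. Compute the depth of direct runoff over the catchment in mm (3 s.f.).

Direct runoff: 0.0, 4.0, 19.0, 44.0, 76.0, 63.0, 53.0, 44.0, 0.0 m³/s; ΣQ_DR = 303.0 m³/s.
V = ΣQ_DR · Δt = 303.0 × 1800 s = 5.454 × 10^5 m³.
Over A = 27.1 km², depth = V / A = 20.1 mm.

d ≈ 20.1 mm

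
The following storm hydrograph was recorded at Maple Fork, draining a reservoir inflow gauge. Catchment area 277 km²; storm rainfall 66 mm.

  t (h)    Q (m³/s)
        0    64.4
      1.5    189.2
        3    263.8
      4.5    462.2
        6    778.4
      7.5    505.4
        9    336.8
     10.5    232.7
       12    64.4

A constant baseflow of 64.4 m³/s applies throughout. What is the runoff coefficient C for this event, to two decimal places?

ΣQ_DR = 2318 m³/s; V = ΣQ_DR·Δt = 1.252 × 10^7 m³.
Runoff depth d = V / A = 45.18 mm.
C = d / P = 45.18 / 66 = 0.68.

C ≈ 0.68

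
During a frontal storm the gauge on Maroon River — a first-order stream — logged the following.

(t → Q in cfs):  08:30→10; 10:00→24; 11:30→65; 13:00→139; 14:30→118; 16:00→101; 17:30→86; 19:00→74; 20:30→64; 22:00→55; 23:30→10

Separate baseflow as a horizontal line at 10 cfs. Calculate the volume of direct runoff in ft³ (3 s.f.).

Direct-runoff ordinates (Q − Q_b): 0.0, 14.0, 55.0, 129.0, 108.0, 91.0, 76.0, 64.0, 54.0, 45.0, 0.0 cfs.
ΣQ_DR = 636.0 cfs.
With Δt = 1.5 h = 5400 s, V = ΣQ_DR · Δt = 636.0 × 5400 = 3.43 × 10^6 ft³.

V ≈ 3.43 × 10^6 ft³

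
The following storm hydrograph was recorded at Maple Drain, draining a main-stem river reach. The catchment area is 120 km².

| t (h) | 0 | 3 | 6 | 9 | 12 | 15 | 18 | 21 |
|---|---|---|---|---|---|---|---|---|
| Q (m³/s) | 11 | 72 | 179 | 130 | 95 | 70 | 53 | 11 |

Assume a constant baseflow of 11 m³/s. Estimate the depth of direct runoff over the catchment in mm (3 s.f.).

d ≈ 48.0 mm

Direct runoff: 0.0, 61.0, 168.0, 119.0, 84.0, 59.0, 42.0, 0.0 m³/s; ΣQ_DR = 533.0 m³/s.
V = ΣQ_DR · Δt = 533.0 × 10800 s = 5.756 × 10^6 m³.
Over A = 120 km², depth = V / A = 48.0 mm.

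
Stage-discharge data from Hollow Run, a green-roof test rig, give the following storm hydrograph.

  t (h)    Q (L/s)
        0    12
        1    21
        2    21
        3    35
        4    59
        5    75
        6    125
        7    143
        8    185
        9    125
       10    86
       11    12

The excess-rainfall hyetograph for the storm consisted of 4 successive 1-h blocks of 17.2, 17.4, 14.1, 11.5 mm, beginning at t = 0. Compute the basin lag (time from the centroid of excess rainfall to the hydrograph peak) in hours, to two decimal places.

t_L ≈ 6.17 h

Centroid of excess rainfall: t_c = Σ P_i·t̄_i / ΣP_i = 1.8306 h (block centres at 0.5, 1.5, 2.5, 3.5 h).
Hydrograph peak occurs at t = 8 h, so basin lag t_L = 8 − 1.8306 = 6.17 h.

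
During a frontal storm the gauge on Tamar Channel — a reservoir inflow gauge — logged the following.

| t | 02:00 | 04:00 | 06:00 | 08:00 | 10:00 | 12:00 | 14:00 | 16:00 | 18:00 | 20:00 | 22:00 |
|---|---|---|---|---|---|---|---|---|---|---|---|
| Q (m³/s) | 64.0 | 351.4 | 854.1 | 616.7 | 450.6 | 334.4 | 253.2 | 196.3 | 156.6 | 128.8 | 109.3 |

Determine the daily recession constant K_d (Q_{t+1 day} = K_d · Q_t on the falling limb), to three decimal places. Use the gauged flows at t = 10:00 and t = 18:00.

Between t = 10:00 and t = 18:00 the flow falls from 450.6 to 156.6 m³/s over 4×2 h = 8 h.
Per-interval ratio K = (156.6/450.6)^(1/4) = 0.7678; K_d = K^(24/2) = 0.042.

K_d ≈ 0.042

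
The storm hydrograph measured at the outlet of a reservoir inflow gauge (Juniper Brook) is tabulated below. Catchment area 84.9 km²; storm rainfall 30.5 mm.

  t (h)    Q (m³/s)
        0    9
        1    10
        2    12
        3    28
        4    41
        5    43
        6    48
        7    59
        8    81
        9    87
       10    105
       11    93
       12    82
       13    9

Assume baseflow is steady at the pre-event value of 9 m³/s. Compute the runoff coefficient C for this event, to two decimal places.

C ≈ 0.81

ΣQ_DR = 581.0 m³/s; V = ΣQ_DR·Δt = 2.092 × 10^6 m³.
Runoff depth d = V / A = 24.64 mm.
C = d / P = 24.64 / 30.5 = 0.81.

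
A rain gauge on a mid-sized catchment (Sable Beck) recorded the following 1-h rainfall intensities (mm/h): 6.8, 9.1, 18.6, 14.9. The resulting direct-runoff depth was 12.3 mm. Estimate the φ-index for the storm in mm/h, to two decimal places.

φ ≈ 10.60 mm/h

Only the 2 blocks with intensity above φ contribute runoff: 18.6, 14.9 mm/h.
Σ(I−φ)·Δt = d  ⇒  (18.6+14.9 − 2φ)·1 = 12.3
φ = (33.50 − 12.3/1) / 2 = 10.60 mm/h.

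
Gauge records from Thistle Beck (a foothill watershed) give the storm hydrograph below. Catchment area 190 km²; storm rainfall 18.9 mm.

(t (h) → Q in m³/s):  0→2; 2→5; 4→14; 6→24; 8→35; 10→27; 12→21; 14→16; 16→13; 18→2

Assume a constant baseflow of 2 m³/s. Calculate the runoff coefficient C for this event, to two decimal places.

ΣQ_DR = 139.0 m³/s; V = ΣQ_DR·Δt = 1.001 × 10^6 m³.
Runoff depth d = V / A = 5.267 mm.
C = d / P = 5.267 / 18.9 = 0.28.

C ≈ 0.28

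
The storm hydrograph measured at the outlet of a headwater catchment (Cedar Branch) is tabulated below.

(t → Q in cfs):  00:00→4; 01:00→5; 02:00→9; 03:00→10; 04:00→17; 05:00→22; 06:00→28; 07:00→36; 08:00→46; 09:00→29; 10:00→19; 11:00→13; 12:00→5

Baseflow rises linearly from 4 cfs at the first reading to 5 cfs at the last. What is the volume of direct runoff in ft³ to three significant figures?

V ≈ 6.64 × 10^5 ft³

Direct-runoff ordinates (Q − Q_b): 0.00, 0.92, 4.83, 5.75, 12.67, 17.58, 23.50, 31.42, 41.33, 24.25, 14.17, 8.08, 0.00 cfs.
ΣQ_DR = 184.5 cfs.
With Δt = 1 h = 3600 s, V = ΣQ_DR · Δt = 184.5 × 3600 = 6.64 × 10^5 ft³.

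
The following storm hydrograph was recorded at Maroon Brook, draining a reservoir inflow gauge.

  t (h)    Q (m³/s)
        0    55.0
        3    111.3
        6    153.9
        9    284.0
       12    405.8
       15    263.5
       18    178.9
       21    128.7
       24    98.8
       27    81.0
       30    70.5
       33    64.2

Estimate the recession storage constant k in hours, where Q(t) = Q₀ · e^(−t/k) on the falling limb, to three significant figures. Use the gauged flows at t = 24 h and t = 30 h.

On the falling limb, Q drops from 98.8 to 70.5 m³/s between t = 24 h and t = 30 h (Δt = 6 h).
k = −Δt / ln(Q₂/Q₁) = −6 / ln(70.5/98.8) = 17.8 h.

k ≈ 17.8 h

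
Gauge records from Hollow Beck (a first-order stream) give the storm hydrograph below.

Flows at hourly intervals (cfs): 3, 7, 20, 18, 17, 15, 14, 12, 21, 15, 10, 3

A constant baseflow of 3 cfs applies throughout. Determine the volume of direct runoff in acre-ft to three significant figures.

Direct-runoff ordinates (Q − Q_b): 0.0, 4.0, 17.0, 15.0, 14.0, 12.0, 11.0, 9.0, 18.0, 12.0, 7.0, 0.0 cfs.
ΣQ_DR = 119.0 cfs.
With Δt = 1 h = 3600 s, V = ΣQ_DR · Δt = 119.0 × 3600 = 4.28 × 10^5 ft³ = 9.83 acre-ft.

V ≈ 9.83 acre-ft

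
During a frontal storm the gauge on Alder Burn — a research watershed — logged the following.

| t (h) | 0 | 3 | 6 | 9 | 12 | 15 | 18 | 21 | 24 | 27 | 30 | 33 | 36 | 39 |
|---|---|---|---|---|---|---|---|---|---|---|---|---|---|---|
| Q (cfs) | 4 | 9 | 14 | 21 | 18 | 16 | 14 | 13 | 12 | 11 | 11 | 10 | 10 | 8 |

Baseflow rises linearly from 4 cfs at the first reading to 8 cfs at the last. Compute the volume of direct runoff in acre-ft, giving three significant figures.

V ≈ 21.6 acre-ft

Direct-runoff ordinates (Q − Q_b): 0.00, 4.69, 9.38, 16.08, 12.77, 10.46, 8.15, 6.85, 5.54, 4.23, 3.92, 2.62, 2.31, 0.00 cfs.
ΣQ_DR = 87.00 cfs.
With Δt = 3 h = 10800 s, V = ΣQ_DR · Δt = 87.00 × 10800 = 9.40 × 10^5 ft³ = 21.6 acre-ft.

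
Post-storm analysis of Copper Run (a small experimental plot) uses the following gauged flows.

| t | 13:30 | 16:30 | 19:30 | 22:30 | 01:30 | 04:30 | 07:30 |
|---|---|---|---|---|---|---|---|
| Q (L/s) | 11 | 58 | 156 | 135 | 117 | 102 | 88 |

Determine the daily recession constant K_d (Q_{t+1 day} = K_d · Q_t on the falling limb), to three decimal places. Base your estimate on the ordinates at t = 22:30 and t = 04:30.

K_d ≈ 0.326

Between t = 22:30 and t = 04:30 the flow falls from 135 to 102 L/s over 2×3 h = 6 h.
Per-interval ratio K = (102/135)^(1/2) = 0.8692; K_d = K^(24/3) = 0.326.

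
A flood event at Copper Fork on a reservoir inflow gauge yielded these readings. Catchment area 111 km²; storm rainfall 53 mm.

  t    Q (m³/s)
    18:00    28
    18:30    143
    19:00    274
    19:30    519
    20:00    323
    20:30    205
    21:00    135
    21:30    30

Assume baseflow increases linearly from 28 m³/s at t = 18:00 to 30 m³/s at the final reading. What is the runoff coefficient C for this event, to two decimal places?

ΣQ_DR = 1425 m³/s; V = ΣQ_DR·Δt = 2.565 × 10^6 m³.
Runoff depth d = V / A = 23.11 mm.
C = d / P = 23.11 / 53 = 0.44.

C ≈ 0.44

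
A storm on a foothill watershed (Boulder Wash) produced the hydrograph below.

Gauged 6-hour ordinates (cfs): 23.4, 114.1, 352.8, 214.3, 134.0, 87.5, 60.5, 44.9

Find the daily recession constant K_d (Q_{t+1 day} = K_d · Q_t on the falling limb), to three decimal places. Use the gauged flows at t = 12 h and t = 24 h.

Between t = 12 h and t = 24 h the flow falls from 352.8 to 134.0 cfs over 2×6 h = 12 h.
Per-interval ratio K = (134.0/352.8)^(1/2) = 0.6163; K_d = K^(24/6) = 0.144.

K_d ≈ 0.144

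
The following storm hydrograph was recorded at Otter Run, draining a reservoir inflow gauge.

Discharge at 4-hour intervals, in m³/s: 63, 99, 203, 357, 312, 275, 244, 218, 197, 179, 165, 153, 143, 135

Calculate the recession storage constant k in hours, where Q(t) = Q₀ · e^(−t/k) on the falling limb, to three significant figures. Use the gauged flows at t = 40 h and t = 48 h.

On the falling limb, Q drops from 165 to 143 m³/s between t = 40 h and t = 48 h (Δt = 8 h).
k = −Δt / ln(Q₂/Q₁) = −8 / ln(143/165) = 55.9 h.

k ≈ 55.9 h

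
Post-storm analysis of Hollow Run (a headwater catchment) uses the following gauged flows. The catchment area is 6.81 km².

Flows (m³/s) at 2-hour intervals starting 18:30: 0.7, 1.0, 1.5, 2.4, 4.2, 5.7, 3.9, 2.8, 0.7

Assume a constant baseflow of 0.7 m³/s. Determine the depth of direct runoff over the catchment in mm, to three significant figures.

Direct runoff: 0.0, 0.3, 0.8, 1.7, 3.5, 5.0, 3.2, 2.1, 0.0 m³/s; ΣQ_DR = 16.60 m³/s.
V = ΣQ_DR · Δt = 16.60 × 7200 s = 1.195 × 10^5 m³.
Over A = 6.81 km², depth = V / A = 17.6 mm.

d ≈ 17.6 mm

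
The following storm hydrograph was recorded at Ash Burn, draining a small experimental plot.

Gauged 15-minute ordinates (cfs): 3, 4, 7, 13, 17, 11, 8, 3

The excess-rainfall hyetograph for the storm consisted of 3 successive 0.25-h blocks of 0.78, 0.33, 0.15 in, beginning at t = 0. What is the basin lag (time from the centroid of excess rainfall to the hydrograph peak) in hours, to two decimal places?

Centroid of excess rainfall: t_c = Σ P_i·t̄_i / ΣP_i = 0.2500 h (block centres at 0.125, 0.375, 0.625 h).
Hydrograph peak occurs at t = 1 h, so basin lag t_L = 1 − 0.2500 = 0.75 h.

t_L ≈ 0.75 h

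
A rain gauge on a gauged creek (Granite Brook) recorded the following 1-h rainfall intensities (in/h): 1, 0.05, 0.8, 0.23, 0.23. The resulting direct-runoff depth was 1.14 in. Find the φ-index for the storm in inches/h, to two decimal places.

Only the 2 blocks with intensity above φ contribute runoff: 1, 0.8 in/h.
Σ(I−φ)·Δt = d  ⇒  (1+0.8 − 2φ)·1 = 1.14
φ = (1.800 − 1.14/1) / 2 = 0.33 in/h.

φ ≈ 0.33 in/h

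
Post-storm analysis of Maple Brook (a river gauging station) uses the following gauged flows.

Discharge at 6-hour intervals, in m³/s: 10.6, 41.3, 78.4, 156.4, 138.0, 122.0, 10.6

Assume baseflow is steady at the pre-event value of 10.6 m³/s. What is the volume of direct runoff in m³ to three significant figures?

Direct-runoff ordinates (Q − Q_b): 0.0, 30.7, 67.8, 145.8, 127.4, 111.4, 0.0 m³/s.
ΣQ_DR = 483.1 m³/s.
With Δt = 6 h = 21600 s, V = ΣQ_DR · Δt = 483.1 × 21600 = 1.04 × 10^7 m³.

V ≈ 1.04 × 10^7 m³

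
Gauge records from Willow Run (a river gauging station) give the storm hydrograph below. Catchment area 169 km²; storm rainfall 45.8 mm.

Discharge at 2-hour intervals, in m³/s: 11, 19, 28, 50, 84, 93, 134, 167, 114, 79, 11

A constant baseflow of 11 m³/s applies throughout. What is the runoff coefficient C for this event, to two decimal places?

C ≈ 0.62

ΣQ_DR = 669.0 m³/s; V = ΣQ_DR·Δt = 4.817 × 10^6 m³.
Runoff depth d = V / A = 28.50 mm.
C = d / P = 28.50 / 45.8 = 0.62.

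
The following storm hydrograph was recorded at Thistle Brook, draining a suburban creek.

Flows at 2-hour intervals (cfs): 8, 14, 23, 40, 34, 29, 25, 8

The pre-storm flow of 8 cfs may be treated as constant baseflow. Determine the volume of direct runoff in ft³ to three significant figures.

Direct-runoff ordinates (Q − Q_b): 0.0, 6.0, 15.0, 32.0, 26.0, 21.0, 17.0, 0.0 cfs.
ΣQ_DR = 117.0 cfs.
With Δt = 2 h = 7200 s, V = ΣQ_DR · Δt = 117.0 × 7200 = 8.42 × 10^5 ft³.

V ≈ 8.42 × 10^5 ft³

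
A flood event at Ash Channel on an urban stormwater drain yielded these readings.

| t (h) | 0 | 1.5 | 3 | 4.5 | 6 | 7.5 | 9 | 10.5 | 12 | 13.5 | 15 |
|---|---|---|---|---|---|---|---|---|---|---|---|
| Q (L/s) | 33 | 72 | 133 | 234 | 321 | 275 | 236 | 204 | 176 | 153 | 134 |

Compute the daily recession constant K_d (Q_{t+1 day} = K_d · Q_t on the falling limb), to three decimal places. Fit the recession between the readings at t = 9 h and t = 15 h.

K_d ≈ 0.104

Between t = 9 h and t = 15 h the flow falls from 236 to 134 L/s over 4×1.5 h = 6 h.
Per-interval ratio K = (134/236)^(1/4) = 0.8681; K_d = K^(24/1.5) = 0.104.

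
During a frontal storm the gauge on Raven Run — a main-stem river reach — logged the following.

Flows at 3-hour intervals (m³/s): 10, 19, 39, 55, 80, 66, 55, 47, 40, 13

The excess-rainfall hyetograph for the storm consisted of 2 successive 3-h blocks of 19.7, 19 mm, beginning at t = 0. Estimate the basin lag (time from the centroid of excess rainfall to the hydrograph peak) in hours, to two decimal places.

Centroid of excess rainfall: t_c = Σ P_i·t̄_i / ΣP_i = 2.9729 h (block centres at 1.5, 4.5 h).
Hydrograph peak occurs at t = 12 h, so basin lag t_L = 12 − 2.9729 = 9.03 h.

t_L ≈ 9.03 h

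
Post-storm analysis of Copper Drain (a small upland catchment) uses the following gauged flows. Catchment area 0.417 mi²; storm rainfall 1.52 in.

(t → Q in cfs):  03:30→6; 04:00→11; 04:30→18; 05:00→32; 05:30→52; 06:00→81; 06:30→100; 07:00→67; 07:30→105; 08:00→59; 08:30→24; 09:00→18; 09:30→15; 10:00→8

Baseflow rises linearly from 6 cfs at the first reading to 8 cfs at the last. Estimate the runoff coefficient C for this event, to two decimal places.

C ≈ 0.61

ΣQ_DR = 498.0 cfs; V = ΣQ_DR·Δt = 8.964 × 10^5 ft³.
Runoff depth d = V / A = 0.9253 in.
C = d / P = 0.9253 / 1.52 = 0.61.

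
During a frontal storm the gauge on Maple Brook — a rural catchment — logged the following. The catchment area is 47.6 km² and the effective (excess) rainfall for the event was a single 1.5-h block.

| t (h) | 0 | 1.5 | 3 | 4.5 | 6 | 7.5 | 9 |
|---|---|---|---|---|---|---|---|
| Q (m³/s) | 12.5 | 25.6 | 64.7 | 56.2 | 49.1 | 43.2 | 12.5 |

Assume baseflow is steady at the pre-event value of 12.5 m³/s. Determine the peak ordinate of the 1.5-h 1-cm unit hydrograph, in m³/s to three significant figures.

U_p ≈ 26.1 m³/s

Direct runoff: 0.0, 13.1, 52.2, 43.7, 36.6, 30.7, 0.0 m³/s; ΣQ_DR = 176.3 m³/s, peak = 52.2 m³/s.
Runoff depth d = ΣQ_DR·Δt / A = 176.3 × 5400 / (47.6 km²) = 20.00 mm.
The 1-cm UH is the DRH scaled by (10 mm)/d, so U_p = 52.2 × 10/20.00 = 26.1 m³/s.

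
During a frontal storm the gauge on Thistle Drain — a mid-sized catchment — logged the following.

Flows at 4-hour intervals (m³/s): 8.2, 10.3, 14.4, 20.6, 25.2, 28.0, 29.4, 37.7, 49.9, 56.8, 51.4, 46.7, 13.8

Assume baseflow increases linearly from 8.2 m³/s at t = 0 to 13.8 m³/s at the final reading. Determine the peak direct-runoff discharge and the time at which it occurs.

Q_p = 44.40 m³/s at t = 36 h

Subtracting baseflow gives direct-runoff ordinates: 0.00, 1.63, 5.27, 11.00, 15.13, 17.47, 18.40, 26.23, 37.97, 44.40, 38.53, 33.37, 0.00 m³/s.
The maximum is 44.40 m³/s, occurring at the reading for t = 36 h.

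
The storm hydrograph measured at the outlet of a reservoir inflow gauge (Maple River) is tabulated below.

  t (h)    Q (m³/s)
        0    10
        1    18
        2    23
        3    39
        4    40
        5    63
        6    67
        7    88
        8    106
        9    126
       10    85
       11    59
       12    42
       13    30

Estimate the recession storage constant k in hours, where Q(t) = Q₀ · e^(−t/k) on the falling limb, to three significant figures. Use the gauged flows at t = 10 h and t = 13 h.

On the falling limb, Q drops from 85 to 30 m³/s between t = 10 h and t = 13 h (Δt = 3 h).
k = −Δt / ln(Q₂/Q₁) = −3 / ln(30/85) = 2.88 h.

k ≈ 2.88 h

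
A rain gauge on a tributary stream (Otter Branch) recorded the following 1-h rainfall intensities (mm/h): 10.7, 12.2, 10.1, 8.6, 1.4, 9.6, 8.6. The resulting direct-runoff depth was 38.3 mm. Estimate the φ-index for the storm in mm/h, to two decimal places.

φ ≈ 3.58 mm/h

Only the 6 blocks with intensity above φ contribute runoff: 10.7, 12.2, 10.1, 8.6, 9.6, 8.6 mm/h.
Σ(I−φ)·Δt = d  ⇒  (10.7+12.2+10.1+8.6+9.6+8.6 − 6φ)·1 = 38.3
φ = (59.80 − 38.3/1) / 6 = 3.58 mm/h.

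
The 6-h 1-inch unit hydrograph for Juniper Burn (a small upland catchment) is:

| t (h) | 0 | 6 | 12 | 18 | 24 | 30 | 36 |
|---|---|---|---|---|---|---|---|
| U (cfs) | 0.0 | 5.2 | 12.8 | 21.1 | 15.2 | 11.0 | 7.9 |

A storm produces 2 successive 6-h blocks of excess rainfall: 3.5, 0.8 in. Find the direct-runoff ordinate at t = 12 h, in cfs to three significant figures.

Q ≈ 49.0 cfs

By discrete convolution, Q_j = Σ (P_i / 1 in) · U_{j−i}.
At t = 12 h (j=2): Q = (3.5/1)·12.8 + (0.8/1)·5.2 = 49.0 cfs.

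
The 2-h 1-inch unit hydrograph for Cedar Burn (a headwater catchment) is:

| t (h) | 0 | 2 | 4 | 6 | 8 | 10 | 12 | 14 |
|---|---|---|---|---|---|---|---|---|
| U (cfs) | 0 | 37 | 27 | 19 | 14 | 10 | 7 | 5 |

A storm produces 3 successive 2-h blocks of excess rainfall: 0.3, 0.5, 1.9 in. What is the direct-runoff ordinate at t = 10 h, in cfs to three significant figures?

By discrete convolution, Q_j = Σ (P_i / 1 in) · U_{j−i}.
At t = 10 h (j=5): Q = (0.3/1)·10 + (0.5/1)·14 + (1.9/1)·19 = 46.1 cfs.

Q ≈ 46.1 cfs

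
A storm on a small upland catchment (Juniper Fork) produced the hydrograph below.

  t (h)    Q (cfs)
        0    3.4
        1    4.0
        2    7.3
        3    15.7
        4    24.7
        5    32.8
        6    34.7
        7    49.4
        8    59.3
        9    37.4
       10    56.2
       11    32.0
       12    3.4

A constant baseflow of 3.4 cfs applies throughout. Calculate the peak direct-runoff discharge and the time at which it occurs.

Q_p = 55.9 cfs at t = 8 h

Subtracting baseflow gives direct-runoff ordinates: 0.0, 0.6, 3.9, 12.3, 21.3, 29.4, 31.3, 46.0, 55.9, 34.0, 52.8, 28.6, 0.0 cfs.
The maximum is 55.9 cfs, occurring at the reading for t = 8 h.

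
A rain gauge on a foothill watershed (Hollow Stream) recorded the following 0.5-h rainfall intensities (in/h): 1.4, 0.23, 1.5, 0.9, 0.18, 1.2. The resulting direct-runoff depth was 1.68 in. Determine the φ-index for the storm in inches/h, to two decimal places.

φ ≈ 0.41 in/h

Only the 4 blocks with intensity above φ contribute runoff: 1.4, 1.5, 0.9, 1.2 in/h.
Σ(I−φ)·Δt = d  ⇒  (1.4+1.5+0.9+1.2 − 4φ)·0.5 = 1.68
φ = (5.000 − 1.68/0.5) / 4 = 0.41 in/h.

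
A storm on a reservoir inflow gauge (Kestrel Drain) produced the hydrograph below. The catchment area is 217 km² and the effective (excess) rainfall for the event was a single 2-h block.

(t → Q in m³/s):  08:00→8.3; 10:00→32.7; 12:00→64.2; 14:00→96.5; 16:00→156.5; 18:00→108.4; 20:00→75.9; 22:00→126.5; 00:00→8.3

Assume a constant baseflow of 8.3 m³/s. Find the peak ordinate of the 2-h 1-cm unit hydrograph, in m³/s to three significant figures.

Direct runoff: 0.0, 24.4, 55.9, 88.2, 148.2, 100.1, 67.6, 118.2, 0.0 m³/s; ΣQ_DR = 602.6 m³/s, peak = 148.2 m³/s.
Runoff depth d = ΣQ_DR·Δt / A = 602.6 × 7200 / (217 km²) = 19.99 mm.
The 1-cm UH is the DRH scaled by (10 mm)/d, so U_p = 148.2 × 10/19.99 = 74.1 m³/s.

U_p ≈ 74.1 m³/s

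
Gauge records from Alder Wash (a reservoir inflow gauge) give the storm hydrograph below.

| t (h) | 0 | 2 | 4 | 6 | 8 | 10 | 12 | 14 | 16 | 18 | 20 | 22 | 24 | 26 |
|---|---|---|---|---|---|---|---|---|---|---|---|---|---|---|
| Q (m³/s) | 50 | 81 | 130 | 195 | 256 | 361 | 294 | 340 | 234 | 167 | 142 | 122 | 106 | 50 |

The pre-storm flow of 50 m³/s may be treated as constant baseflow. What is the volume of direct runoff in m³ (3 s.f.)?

V ≈ 1.32 × 10^7 m³

Direct-runoff ordinates (Q − Q_b): 0.0, 31.0, 80.0, 145.0, 206.0, 311.0, 244.0, 290.0, 184.0, 117.0, 92.0, 72.0, 56.0, 0.0 m³/s.
ΣQ_DR = 1828 m³/s.
With Δt = 2 h = 7200 s, V = ΣQ_DR · Δt = 1828 × 7200 = 1.32 × 10^7 m³.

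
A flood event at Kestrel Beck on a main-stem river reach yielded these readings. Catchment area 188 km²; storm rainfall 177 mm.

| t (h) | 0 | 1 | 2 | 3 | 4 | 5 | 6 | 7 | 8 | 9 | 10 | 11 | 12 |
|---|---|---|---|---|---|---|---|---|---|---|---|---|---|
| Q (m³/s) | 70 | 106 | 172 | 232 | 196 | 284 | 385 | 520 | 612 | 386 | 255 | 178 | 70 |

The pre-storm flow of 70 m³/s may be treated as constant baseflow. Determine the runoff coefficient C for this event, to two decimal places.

ΣQ_DR = 2556 m³/s; V = ΣQ_DR·Δt = 9.202 × 10^6 m³.
Runoff depth d = V / A = 48.94 mm.
C = d / P = 48.94 / 177 = 0.28.

C ≈ 0.28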